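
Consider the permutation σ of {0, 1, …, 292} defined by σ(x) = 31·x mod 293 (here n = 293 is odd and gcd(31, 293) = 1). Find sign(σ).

Trace 35: π^k(35) = [35, 206, 233, 191, 61, 133, 21] for k=0..6.
3 cycles of lengths [146, 146, 1].
With 3 cycles on 293 points, sign = (−1)^{293−3} = +1.
The Jacobi symbol (31|293) = +1 (Zolotarev) agrees.

+1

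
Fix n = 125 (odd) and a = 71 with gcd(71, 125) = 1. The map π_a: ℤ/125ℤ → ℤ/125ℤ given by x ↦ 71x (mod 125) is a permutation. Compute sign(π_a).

+1

Trace 6: π^k(6) = [6, 51, 121, 91, 86, 106, 26] for k=0..6.
π_71 has 13 disjoint cycles with lengths [25, 25, 25, 25, 5, 5, 5, 5, 1, 1, 1, 1, 1] on {0,…,124}.
sign(π) = (−1)^{n − #cycles} = (−1)^{125−13} = (−1)^112 = +1.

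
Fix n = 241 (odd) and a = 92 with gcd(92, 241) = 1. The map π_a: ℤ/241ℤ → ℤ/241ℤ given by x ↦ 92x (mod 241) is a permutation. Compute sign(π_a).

Orbit of 122 under x↦92x: [122, 138, 164, 146, 177, 137, 72]… (length divides ord_241(92)).
Decompose π into cycles: lengths [240, 1] (2 cycles, including the fixed point 0).
2 cycles on 241: each ℓ→(−1)^(ℓ−1), product (−1)^239 = -1.
(92|241)_J = -1 (Zolotarev's lemma cross-check).

-1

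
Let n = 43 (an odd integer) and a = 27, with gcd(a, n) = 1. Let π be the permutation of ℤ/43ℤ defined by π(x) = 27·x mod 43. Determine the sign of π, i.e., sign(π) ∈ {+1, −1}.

-1

Start at x=2: 2 → 11 → 39 → 21 → 8 → 1 → 27 → … (one orbit).
4 cycles of lengths [14, 14, 14, 1].
Σ(ℓ_i−1) = 43−4 = 39; sign = (−1)^39 = -1.
Check: (27/43) = -1 by Zolotarev.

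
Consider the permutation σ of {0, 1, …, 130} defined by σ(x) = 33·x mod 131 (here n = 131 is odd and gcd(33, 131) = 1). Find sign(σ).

Start at x=46: 46 → 77 → 52 → 13 → 36 → 9 → 35 → … (one orbit).
Cycle lengths of π_33 on ℤ/131ℤ: [65, 65, 1]; 3 cycles in total.
n − c = 131 − 3 = 128; sign = (−1)^128 = +1.
Via Zolotarev, sign(π_{33}) = (33|131) = +1.

+1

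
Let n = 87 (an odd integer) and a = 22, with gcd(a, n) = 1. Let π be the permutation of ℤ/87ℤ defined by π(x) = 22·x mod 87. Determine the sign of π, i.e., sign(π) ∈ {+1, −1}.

Orbit of 25 under x↦22x: [25, 28, 7, 67, 82, 64, 16]… (length divides ord_87(22)).
Cycle type of π: 14×6 + 1×3; total 9 cycles.
n − c = 87 − 9 = 78; sign = (−1)^78 = +1.
Via Zolotarev, sign(π_{22}) = (22|87) = +1.

+1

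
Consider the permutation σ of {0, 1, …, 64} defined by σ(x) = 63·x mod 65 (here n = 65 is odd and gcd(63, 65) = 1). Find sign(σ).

Orbit of 8 under x↦63x: [8, 49, 32, 1, 63, 4, 57]… (length divides ord_65(63)).
Decompose π into cycles: lengths [12, 12, 12, 12, 12, 4, 1] (7 cycles, including the fixed point 0).
Σ(ℓ_i−1) = 65−7 = 58; sign = (−1)^58 = +1.

+1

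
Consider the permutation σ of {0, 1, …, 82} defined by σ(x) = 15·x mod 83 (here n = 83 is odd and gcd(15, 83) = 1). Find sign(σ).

Orbit of 71 under x↦15x: [71, 69, 39, 4, 60, 70, 54]… (length divides ord_83(15)).
Decompose π into cycles: lengths [82, 1] (2 cycles, including the fixed point 0).
Σ(ℓ_i−1) = 83−2 = 81; sign = (−1)^81 = -1.
Via Zolotarev, sign(π_{15}) = (15|83) = -1.

-1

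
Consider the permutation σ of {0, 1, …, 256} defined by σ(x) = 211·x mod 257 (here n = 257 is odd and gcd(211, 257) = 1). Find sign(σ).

+1

Start at x=81: 81 → 129 → 234 → 30 → 162 → 1 → 211 → … (one orbit).
Cycle lengths of π_211 on ℤ/257ℤ: [64, 64, 64, 64, 1]; 5 cycles in total.
sign(π) = (−1)^{n − #cycles} = (−1)^{257−5} = (−1)^252 = +1.
Check: (211/257) = +1 by Zolotarev.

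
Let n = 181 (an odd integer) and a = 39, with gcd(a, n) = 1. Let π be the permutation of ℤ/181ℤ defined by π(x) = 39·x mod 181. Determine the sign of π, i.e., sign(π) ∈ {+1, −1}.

Orbit of 48 under x↦39x: [48, 62, 65, 1, 39, 73, 132]… (length divides ord_181(39)).
Cycle type of π: 9×20 + 1; total 21 cycles.
21 cycles on 181: each ℓ→(−1)^(ℓ−1), product (−1)^160 = +1.

+1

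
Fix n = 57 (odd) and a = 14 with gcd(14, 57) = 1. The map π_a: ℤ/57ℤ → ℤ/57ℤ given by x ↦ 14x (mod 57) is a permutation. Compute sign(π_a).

+1

Trace 16: π^k(16) = [16, 53, 1, 14, 25, 8, 55] for k=0..6.
The orbit structure of x ↦ 14x mod 57: 5 orbits of sizes [18, 18, 18, 2, 1].
n − c = 57 − 5 = 52; sign = (−1)^52 = +1.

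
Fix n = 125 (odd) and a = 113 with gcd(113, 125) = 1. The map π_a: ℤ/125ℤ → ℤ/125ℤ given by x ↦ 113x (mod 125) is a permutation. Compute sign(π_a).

Trace 88: π^k(88) = [88, 69, 47, 61, 18, 34, 92] for k=0..6.
Cycle type of π: 100 + 20 + 4 + 1; total 4 cycles.
Σ(ℓ_i−1) = 125−4 = 121; sign = (−1)^121 = -1.
Via Zolotarev, sign(π_{113}) = (113|125) = -1.

-1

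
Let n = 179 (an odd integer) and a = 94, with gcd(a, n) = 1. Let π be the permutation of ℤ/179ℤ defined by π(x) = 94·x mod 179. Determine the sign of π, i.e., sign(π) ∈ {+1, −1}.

Start at x=93: 93 → 150 → 138 → 84 → 20 → 90 → 47 → … (one orbit).
π_94 has 2 disjoint cycles with lengths [178, 1] on {0,…,178}.
sign(π) = (−1)^{n − #cycles} = (−1)^{179−2} = (−1)^177 = -1.

-1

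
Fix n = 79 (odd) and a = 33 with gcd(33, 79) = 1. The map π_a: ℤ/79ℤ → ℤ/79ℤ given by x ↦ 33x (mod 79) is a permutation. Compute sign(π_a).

-1

Orbit of 62 under x↦33x: [62, 71, 52, 57, 64, 58, 18]… (length divides ord_79(33)).
The orbit structure of x ↦ 33x mod 79: 4 orbits of sizes [26, 26, 26, 1].
n − c = 79 − 4 = 75; sign = (−1)^75 = -1.
Check: (33/79) = -1 by Zolotarev.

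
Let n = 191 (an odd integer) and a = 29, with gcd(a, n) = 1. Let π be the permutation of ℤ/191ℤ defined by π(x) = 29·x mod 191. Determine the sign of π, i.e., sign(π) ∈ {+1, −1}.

-1

Start at x=116: 116 → 117 → 146 → 32 → 164 → 172 → 22 → … (one orbit).
Decompose π into cycles: lengths [190, 1] (2 cycles, including the fixed point 0).
191 − 2 = 189 transpositions; sign(π) = (−1)^189 = -1.
(29|191)_J = -1 (Zolotarev's lemma cross-check).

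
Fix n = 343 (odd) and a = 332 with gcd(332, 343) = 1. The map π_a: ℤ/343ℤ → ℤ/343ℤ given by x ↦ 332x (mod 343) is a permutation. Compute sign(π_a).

-1

Trace 183: π^k(183) = [183, 45, 191, 300, 130, 285, 295] for k=0..6.
Cycle lengths of π_332 on ℤ/343ℤ: [294, 42, 6, 1]; 4 cycles in total.
343 − 4 = 339 transpositions; sign(π) = (−1)^339 = -1.
Zolotarev: (332|343) = -1, matching the cycle-count sign.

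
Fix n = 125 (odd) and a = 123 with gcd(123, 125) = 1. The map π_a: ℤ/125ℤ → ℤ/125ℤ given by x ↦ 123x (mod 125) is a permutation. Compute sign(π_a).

Trace 91: π^k(91) = [91, 68, 114, 22, 81, 88, 74] for k=0..6.
The orbit structure of x ↦ 123x mod 125: 4 orbits of sizes [100, 20, 4, 1].
Σ(ℓ_i−1) = 125−4 = 121; sign = (−1)^121 = -1.

-1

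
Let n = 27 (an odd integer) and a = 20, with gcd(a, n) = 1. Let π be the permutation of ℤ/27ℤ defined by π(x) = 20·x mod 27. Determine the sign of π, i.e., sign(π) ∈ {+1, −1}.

Trace 2: π^k(2) = [2, 13, 17, 16, 23, 1, 20] for k=0..6.
The orbit structure of x ↦ 20x mod 27: 4 orbits of sizes [18, 6, 2, 1].
With 4 cycles on 27 points, sign = (−1)^{27−4} = -1.

-1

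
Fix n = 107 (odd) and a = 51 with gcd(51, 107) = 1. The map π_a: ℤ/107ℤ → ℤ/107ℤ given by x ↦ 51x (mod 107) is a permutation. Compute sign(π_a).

Start at x=85: 85 → 55 → 23 → 103 → 10 → 82 → 9 → … (one orbit).
π_51 has 2 disjoint cycles with lengths [106, 1] on {0,…,106}.
sign(π) = (−1)^{n − #cycles} = (−1)^{107−2} = (−1)^105 = -1.
Zolotarev: (51|107) = -1, matching the cycle-count sign.

-1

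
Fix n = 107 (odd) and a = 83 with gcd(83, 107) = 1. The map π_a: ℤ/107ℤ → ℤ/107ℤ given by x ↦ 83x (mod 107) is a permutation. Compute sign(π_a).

Orbit of 92 under x↦83x: [92, 39, 27, 101, 37, 75, 19]… (length divides ord_107(83)).
Cycle type of π: 53×2 + 1; total 3 cycles.
3 cycles on 107: each ℓ→(−1)^(ℓ−1), product (−1)^104 = +1.
(83|107)_J = +1 (Zolotarev's lemma cross-check).

+1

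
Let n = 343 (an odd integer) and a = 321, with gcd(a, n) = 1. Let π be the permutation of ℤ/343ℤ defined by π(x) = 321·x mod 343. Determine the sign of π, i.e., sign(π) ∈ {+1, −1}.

-1

Orbit of 64 under x↦321x: [64, 307, 106, 69, 197, 125, 337]… (length divides ord_343(321)).
Decompose π into cycles: lengths [98, 98, 98, 14, 14, 14, 2, 2, 2, 1] (10 cycles, including the fixed point 0).
Σ(ℓ_i−1) = 343−10 = 333; sign = (−1)^333 = -1.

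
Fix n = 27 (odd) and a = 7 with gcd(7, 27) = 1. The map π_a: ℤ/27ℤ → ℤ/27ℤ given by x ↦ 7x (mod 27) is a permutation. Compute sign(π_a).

+1

Trace 16: π^k(16) = [16, 4, 1, 7, 22, 19, 25] for k=0..6.
π_7 has 7 disjoint cycles with lengths [9, 9, 3, 3, 1, 1, 1] on {0,…,26}.
n − c = 27 − 7 = 20; sign = (−1)^20 = +1.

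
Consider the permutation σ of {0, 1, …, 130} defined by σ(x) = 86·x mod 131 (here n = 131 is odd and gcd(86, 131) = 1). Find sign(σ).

-1

Trace 18: π^k(18) = [18, 107, 32, 1, 86, 60, 51] for k=0..6.
π_86 has 6 disjoint cycles with lengths [26, 26, 26, 26, 26, 1] on {0,…,130}.
n − c = 131 − 6 = 125; sign = (−1)^125 = -1.
Zolotarev: (86|131) = -1, matching the cycle-count sign.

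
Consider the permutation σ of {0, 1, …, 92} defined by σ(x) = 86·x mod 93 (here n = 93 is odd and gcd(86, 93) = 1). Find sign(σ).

Trace 53: π^k(53) = [53, 1, 86, 49, 29, 76, 26] for k=0..6.
Cycle lengths of π_86 on ℤ/93ℤ: [30, 30, 30, 2, 1]; 5 cycles in total.
With 5 cycles on 93 points, sign = (−1)^{93−5} = +1.

+1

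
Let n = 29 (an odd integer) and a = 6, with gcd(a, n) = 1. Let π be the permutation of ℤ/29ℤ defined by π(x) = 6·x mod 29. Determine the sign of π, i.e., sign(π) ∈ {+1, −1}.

Orbit of 1 under x↦6x: [1, 6, 7, 13, 20, 4, 24]… (length divides ord_29(6)).
Cycle type of π: 14×2 + 1; total 3 cycles.
n − c = 29 − 3 = 26; sign = (−1)^26 = +1.
(6|29)_J = +1 (Zolotarev's lemma cross-check).

+1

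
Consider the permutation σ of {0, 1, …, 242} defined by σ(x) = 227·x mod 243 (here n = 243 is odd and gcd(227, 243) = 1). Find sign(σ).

-1

Orbit of 1 under x↦227x: [1, 227, 13, 35, 169, 212, 10]… (length divides ord_243(227)).
The orbit structure of x ↦ 227x mod 243: 6 orbits of sizes [162, 54, 18, 6, 2, 1].
6 cycles on 243: each ℓ→(−1)^(ℓ−1), product (−1)^237 = -1.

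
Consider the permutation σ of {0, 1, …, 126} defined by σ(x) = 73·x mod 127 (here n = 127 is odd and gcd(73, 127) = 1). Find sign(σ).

Orbit of 8 under x↦73x: [8, 76, 87, 1, 73, 122, 16]… (length divides ord_127(73)).
The orbit structure of x ↦ 73x mod 127: 7 orbits of sizes [21, 21, 21, 21, 21, 21, 1].
n − c = 127 − 7 = 120; sign = (−1)^120 = +1.
The Jacobi symbol (73|127) = +1 (Zolotarev) agrees.

+1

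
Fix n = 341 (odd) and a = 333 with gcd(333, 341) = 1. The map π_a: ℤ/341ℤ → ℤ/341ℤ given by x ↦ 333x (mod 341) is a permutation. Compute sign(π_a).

Start at x=4: 4 → 309 → 256 → 339 → 16 → 213 → 1 → … (one orbit).
Decompose π into cycles: lengths [10, 10, 10, 10, 10, 10, 10, 10, 10, 10, 10, 10, 10, 10, 10, 10, 10, 10, 10, 10, 10, 10, 10, 10, 10, 10, 10, 10, 10, 10, 10, 10, 10, 5, 5, 1] (36 cycles, including the fixed point 0).
sign(π) = (−1)^{n − #cycles} = (−1)^{341−36} = (−1)^305 = -1.
Zolotarev: (333|341) = -1, matching the cycle-count sign.

-1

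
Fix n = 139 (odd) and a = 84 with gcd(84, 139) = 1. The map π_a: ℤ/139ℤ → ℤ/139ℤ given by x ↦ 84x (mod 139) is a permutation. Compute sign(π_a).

Start at x=103: 103 → 34 → 76 → 129 → 133 → 52 → 59 → … (one orbit).
4 cycles of lengths [46, 46, 46, 1].
sign(π) = (−1)^{n − #cycles} = (−1)^{139−4} = (−1)^135 = -1.

-1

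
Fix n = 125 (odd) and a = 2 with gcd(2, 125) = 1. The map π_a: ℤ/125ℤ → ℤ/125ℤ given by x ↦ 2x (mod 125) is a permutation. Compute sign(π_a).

Start at x=89: 89 → 53 → 106 → 87 → 49 → 98 → 71 → … (one orbit).
Cycle type of π: 100 + 20 + 4 + 1; total 4 cycles.
n − c = 125 − 4 = 121; sign = (−1)^121 = -1.

-1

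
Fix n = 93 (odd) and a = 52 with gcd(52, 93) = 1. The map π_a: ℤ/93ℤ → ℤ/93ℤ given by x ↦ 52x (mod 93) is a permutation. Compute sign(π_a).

-1

Start at x=82: 82 → 79 → 16 → 88 → 19 → 58 → 40 → … (one orbit).
The orbit structure of x ↦ 52x mod 93: 6 orbits of sizes [30, 30, 30, 1, 1, 1].
With 6 cycles on 93 points, sign = (−1)^{93−6} = -1.
Check: (52/93) = -1 by Zolotarev.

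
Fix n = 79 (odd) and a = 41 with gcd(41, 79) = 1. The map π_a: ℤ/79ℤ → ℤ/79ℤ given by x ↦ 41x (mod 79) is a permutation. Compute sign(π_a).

Orbit of 38 under x↦41x: [38, 57, 46, 69, 64, 17, 65]… (length divides ord_79(41)).
π_41 has 4 disjoint cycles with lengths [26, 26, 26, 1] on {0,…,78}.
4 cycles on 79: each ℓ→(−1)^(ℓ−1), product (−1)^75 = -1.

-1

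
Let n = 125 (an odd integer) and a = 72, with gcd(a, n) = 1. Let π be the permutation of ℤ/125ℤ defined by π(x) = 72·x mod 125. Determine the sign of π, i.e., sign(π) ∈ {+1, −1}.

-1

Orbit of 6 under x↦72x: [6, 57, 104, 113, 11, 42, 24]… (length divides ord_125(72)).
Cycle type of π: 100 + 20 + 4 + 1; total 4 cycles.
n − c = 125 − 4 = 121; sign = (−1)^121 = -1.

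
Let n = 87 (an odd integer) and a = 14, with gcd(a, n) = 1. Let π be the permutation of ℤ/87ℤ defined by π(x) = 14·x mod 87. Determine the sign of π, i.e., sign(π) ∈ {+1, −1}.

+1

Orbit of 82 under x↦14x: [82, 17, 64, 26, 16, 50, 4]… (length divides ord_87(14)).
Cycle lengths of π_14 on ℤ/87ℤ: [28, 28, 28, 2, 1]; 5 cycles in total.
With 5 cycles on 87 points, sign = (−1)^{87−5} = +1.
(14|87)_J = +1 (Zolotarev's lemma cross-check).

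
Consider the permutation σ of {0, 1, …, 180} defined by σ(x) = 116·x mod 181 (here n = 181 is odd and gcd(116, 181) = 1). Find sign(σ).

Start at x=138: 138 → 80 → 49 → 73 → 142 → 1 → 116 → … (one orbit).
Cycle type of π: 18×10 + 1; total 11 cycles.
181 − 11 = 170 transpositions; sign(π) = (−1)^170 = +1.
Via Zolotarev, sign(π_{116}) = (116|181) = +1.

+1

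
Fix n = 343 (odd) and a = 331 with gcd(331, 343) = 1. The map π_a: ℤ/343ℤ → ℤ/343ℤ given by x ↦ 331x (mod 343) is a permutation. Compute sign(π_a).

+1

Start at x=120: 120 → 275 → 130 → 155 → 198 → 25 → 43 → … (one orbit).
Decompose π into cycles: lengths [147, 147, 21, 21, 3, 3, 1] (7 cycles, including the fixed point 0).
Σ(ℓ_i−1) = 343−7 = 336; sign = (−1)^336 = +1.
(331|343)_J = +1 (Zolotarev's lemma cross-check).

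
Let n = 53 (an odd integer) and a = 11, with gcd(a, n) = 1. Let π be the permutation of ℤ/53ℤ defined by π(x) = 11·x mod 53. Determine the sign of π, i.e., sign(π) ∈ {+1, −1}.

+1

Trace 15: π^k(15) = [15, 6, 13, 37, 36, 25, 10] for k=0..6.
The orbit structure of x ↦ 11x mod 53: 3 orbits of sizes [26, 26, 1].
53 − 3 = 50 transpositions; sign(π) = (−1)^50 = +1.
Via Zolotarev, sign(π_{11}) = (11|53) = +1.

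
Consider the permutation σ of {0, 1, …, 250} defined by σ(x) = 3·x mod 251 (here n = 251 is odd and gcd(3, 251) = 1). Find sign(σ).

+1

Orbit of 180 under x↦3x: [180, 38, 114, 91, 22, 66, 198]… (length divides ord_251(3)).
The orbit structure of x ↦ 3x mod 251: 3 orbits of sizes [125, 125, 1].
sign(π) = (−1)^{n − #cycles} = (−1)^{251−3} = (−1)^248 = +1.
Check: (3/251) = +1 by Zolotarev.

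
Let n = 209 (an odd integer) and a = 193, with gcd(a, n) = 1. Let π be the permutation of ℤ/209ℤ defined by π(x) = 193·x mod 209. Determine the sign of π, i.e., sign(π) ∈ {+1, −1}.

+1

Orbit of 23 under x↦193x: [23, 50, 36, 51, 20, 98, 104]… (length divides ord_209(193)).
The orbit structure of x ↦ 193x mod 209: 5 orbits of sizes [90, 90, 18, 10, 1].
5 cycles on 209: each ℓ→(−1)^(ℓ−1), product (−1)^204 = +1.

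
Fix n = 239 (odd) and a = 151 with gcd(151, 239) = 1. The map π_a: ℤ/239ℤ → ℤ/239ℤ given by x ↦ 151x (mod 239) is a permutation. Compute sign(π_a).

Orbit of 45 under x↦151x: [45, 103, 18, 89, 55, 179, 22]… (length divides ord_239(151)).
Cycle type of π: 238 + 1; total 2 cycles.
Σ(ℓ_i−1) = 239−2 = 237; sign = (−1)^237 = -1.

-1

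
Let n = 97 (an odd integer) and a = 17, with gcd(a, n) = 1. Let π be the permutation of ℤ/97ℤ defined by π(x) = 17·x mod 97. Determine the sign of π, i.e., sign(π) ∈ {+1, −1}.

Trace 79: π^k(79) = [79, 82, 36, 30, 25, 37, 47] for k=0..6.
Decompose π into cycles: lengths [96, 1] (2 cycles, including the fixed point 0).
sign(π) = (−1)^{n − #cycles} = (−1)^{97−2} = (−1)^95 = -1.
(17|97)_J = -1 (Zolotarev's lemma cross-check).

-1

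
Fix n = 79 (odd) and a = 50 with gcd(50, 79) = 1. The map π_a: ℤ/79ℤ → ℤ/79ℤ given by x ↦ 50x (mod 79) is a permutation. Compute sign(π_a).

+1

Start at x=38: 38 → 4 → 42 → 46 → 9 → 55 → 64 → … (one orbit).
Cycle type of π: 39×2 + 1; total 3 cycles.
sign(π) = (−1)^{n − #cycles} = (−1)^{79−3} = (−1)^76 = +1.
The Jacobi symbol (50|79) = +1 (Zolotarev) agrees.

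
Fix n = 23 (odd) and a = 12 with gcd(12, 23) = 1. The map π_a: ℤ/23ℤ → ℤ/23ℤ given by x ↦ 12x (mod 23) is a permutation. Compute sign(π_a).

Trace 2: π^k(2) = [2, 1, 12, 6, 3, 13, 18] for k=0..6.
3 cycles of lengths [11, 11, 1].
With 3 cycles on 23 points, sign = (−1)^{23−3} = +1.
Check: (12/23) = +1 by Zolotarev.

+1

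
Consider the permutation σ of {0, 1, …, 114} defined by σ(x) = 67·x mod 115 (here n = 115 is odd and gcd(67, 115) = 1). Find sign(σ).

Trace 22: π^k(22) = [22, 94, 88, 31, 7, 9, 28] for k=0..6.
Cycle lengths of π_67 on ℤ/115ℤ: [44, 44, 22, 4, 1]; 5 cycles in total.
115 − 5 = 110 transpositions; sign(π) = (−1)^110 = +1.
(67|115)_J = +1 (Zolotarev's lemma cross-check).

+1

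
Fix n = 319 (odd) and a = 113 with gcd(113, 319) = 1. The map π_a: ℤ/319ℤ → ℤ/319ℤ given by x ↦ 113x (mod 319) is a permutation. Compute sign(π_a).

-1

Trace 124: π^k(124) = [124, 295, 159, 103, 155, 289, 119] for k=0..6.
6 cycles of lengths [140, 140, 28, 5, 5, 1].
Σ(ℓ_i−1) = 319−6 = 313; sign = (−1)^313 = -1.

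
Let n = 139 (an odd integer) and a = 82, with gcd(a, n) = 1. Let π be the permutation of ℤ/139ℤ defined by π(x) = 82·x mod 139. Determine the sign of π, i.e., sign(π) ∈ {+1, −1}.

-1

Orbit of 79 under x↦82x: [79, 84, 77, 59, 112, 10, 125]… (length divides ord_139(82)).
Cycle lengths of π_82 on ℤ/139ℤ: [46, 46, 46, 1]; 4 cycles in total.
139 − 4 = 135 transpositions; sign(π) = (−1)^135 = -1.
(82|139)_J = -1 (Zolotarev's lemma cross-check).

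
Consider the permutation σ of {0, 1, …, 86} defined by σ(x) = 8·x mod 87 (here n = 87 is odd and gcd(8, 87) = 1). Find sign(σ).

+1

Trace 56: π^k(56) = [56, 13, 17, 49, 44, 4, 32] for k=0..6.
Decompose π into cycles: lengths [28, 28, 28, 2, 1] (5 cycles, including the fixed point 0).
sign(π) = (−1)^{n − #cycles} = (−1)^{87−5} = (−1)^82 = +1.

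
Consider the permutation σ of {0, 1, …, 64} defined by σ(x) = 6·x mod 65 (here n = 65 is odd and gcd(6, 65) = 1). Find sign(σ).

Orbit of 41 under x↦6x: [41, 51, 46, 16, 31, 56, 11]… (length divides ord_65(6)).
The orbit structure of x ↦ 6x mod 65: 10 orbits of sizes [12, 12, 12, 12, 12, 1, 1, 1, 1, 1].
n − c = 65 − 10 = 55; sign = (−1)^55 = -1.

-1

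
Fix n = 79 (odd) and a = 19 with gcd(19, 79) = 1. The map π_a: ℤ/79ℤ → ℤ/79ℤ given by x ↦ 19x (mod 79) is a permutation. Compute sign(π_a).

Start at x=2: 2 → 38 → 11 → 51 → 21 → 4 → 76 → … (one orbit).
3 cycles of lengths [39, 39, 1].
sign(π) = (−1)^{n − #cycles} = (−1)^{79−3} = (−1)^76 = +1.

+1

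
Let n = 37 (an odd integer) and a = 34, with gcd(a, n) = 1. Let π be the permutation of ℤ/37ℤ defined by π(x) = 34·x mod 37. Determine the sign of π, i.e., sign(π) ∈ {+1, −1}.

+1

Trace 26: π^k(26) = [26, 33, 12, 1, 34, 9, 10] for k=0..6.
Decompose π into cycles: lengths [9, 9, 9, 9, 1] (5 cycles, including the fixed point 0).
With 5 cycles on 37 points, sign = (−1)^{37−5} = +1.
Via Zolotarev, sign(π_{34}) = (34|37) = +1.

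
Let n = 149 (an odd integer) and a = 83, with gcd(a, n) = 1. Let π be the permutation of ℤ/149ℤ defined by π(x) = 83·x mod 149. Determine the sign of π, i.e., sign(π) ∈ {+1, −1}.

Start at x=135: 135 → 30 → 106 → 7 → 134 → 96 → 71 → … (one orbit).
The orbit structure of x ↦ 83x mod 149: 2 orbits of sizes [148, 1].
Σ(ℓ_i−1) = 149−2 = 147; sign = (−1)^147 = -1.
Via Zolotarev, sign(π_{83}) = (83|149) = -1.

-1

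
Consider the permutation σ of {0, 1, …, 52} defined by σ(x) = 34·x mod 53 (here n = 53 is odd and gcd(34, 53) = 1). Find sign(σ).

-1

Orbit of 6 under x↦34x: [6, 45, 46, 27, 17, 48, 42]… (length divides ord_53(34)).
Decompose π into cycles: lengths [52, 1] (2 cycles, including the fixed point 0).
n − c = 53 − 2 = 51; sign = (−1)^51 = -1.
Check: (34/53) = -1 by Zolotarev.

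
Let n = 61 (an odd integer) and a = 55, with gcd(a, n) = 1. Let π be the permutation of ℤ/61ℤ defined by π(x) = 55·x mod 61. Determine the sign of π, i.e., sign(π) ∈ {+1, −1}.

Trace 13: π^k(13) = [13, 44, 41, 59, 12, 50, 5] for k=0..6.
Cycle type of π: 60 + 1; total 2 cycles.
With 2 cycles on 61 points, sign = (−1)^{61−2} = -1.
The Jacobi symbol (55|61) = -1 (Zolotarev) agrees.

-1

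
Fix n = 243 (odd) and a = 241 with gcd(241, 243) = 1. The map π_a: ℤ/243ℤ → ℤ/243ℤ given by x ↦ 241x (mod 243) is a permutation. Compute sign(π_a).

Orbit of 139 under x↦241x: [139, 208, 70, 103, 37, 169, 148]… (length divides ord_243(241)).
Cycle type of π: 81×2 + 27×2 + 9×2 + 3×2 + 1×3; total 11 cycles.
With 11 cycles on 243 points, sign = (−1)^{243−11} = +1.
(241|243)_J = +1 (Zolotarev's lemma cross-check).

+1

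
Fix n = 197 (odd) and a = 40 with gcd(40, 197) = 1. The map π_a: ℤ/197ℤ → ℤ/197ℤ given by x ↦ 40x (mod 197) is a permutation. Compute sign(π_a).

Start at x=76: 76 → 85 → 51 → 70 → 42 → 104 → 23 → … (one orbit).
Cycle type of π: 49×4 + 1; total 5 cycles.
5 cycles on 197: each ℓ→(−1)^(ℓ−1), product (−1)^192 = +1.
Check: (40/197) = +1 by Zolotarev.

+1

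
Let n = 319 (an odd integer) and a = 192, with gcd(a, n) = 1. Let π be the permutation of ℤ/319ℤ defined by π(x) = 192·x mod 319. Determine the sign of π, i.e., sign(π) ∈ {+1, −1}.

Trace 102: π^k(102) = [102, 125, 75, 45, 27, 80, 48] for k=0..6.
Cycle lengths of π_192 on ℤ/319ℤ: [140, 140, 28, 5, 5, 1]; 6 cycles in total.
n − c = 319 − 6 = 313; sign = (−1)^313 = -1.

-1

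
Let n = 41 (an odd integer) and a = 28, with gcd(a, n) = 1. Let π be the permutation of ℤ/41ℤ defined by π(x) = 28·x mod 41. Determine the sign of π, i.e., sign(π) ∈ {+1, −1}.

-1

Trace 4: π^k(4) = [4, 30, 20, 27, 18, 12, 8] for k=0..6.
Cycle lengths of π_28 on ℤ/41ℤ: [40, 1]; 2 cycles in total.
Σ(ℓ_i−1) = 41−2 = 39; sign = (−1)^39 = -1.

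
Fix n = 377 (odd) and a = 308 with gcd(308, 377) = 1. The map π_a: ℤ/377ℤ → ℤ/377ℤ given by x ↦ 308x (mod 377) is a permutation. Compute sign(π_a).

-1

Start at x=295: 295 → 3 → 170 → 334 → 328 → 365 → 74 → … (one orbit).
The orbit structure of x ↦ 308x mod 377: 10 orbits of sizes [84, 84, 84, 84, 28, 3, 3, 3, 3, 1].
With 10 cycles on 377 points, sign = (−1)^{377−10} = -1.
(308|377)_J = -1 (Zolotarev's lemma cross-check).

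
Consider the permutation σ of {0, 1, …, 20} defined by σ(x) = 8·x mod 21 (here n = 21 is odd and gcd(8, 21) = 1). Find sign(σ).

Trace 1: π^k(1) = [1, 8] for k=0..1.
14 cycles of lengths [2, 2, 2, 2, 2, 2, 2, 1, 1, 1, 1, 1, 1, 1].
With 14 cycles on 21 points, sign = (−1)^{21−14} = -1.
Zolotarev: (8|21) = -1, matching the cycle-count sign.

-1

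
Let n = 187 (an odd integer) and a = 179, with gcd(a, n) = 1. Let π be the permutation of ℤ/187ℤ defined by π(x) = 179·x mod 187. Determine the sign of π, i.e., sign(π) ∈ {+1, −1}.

Orbit of 59 under x↦179x: [59, 89, 36, 86, 60, 81, 100]… (length divides ord_187(179)).
π_179 has 9 disjoint cycles with lengths [40, 40, 40, 40, 8, 8, 5, 5, 1] on {0,…,186}.
Σ(ℓ_i−1) = 187−9 = 178; sign = (−1)^178 = +1.

+1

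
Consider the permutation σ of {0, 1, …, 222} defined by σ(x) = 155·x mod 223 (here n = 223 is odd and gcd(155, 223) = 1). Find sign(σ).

-1

Start at x=60: 60 → 157 → 28 → 103 → 132 → 167 → 17 → … (one orbit).
Cycle lengths of π_155 on ℤ/223ℤ: [74, 74, 74, 1]; 4 cycles in total.
Σ(ℓ_i−1) = 223−4 = 219; sign = (−1)^219 = -1.
(155|223)_J = -1 (Zolotarev's lemma cross-check).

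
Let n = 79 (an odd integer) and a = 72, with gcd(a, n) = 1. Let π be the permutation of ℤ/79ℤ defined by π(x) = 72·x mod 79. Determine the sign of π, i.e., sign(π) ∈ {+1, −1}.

+1

Start at x=64: 64 → 26 → 55 → 10 → 9 → 16 → 46 → … (one orbit).
Decompose π into cycles: lengths [39, 39, 1] (3 cycles, including the fixed point 0).
3 cycles on 79: each ℓ→(−1)^(ℓ−1), product (−1)^76 = +1.
(72|79)_J = +1 (Zolotarev's lemma cross-check).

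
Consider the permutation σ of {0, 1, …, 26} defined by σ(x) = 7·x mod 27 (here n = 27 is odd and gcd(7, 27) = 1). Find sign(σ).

+1

Start at x=13: 13 → 10 → 16 → 4 → 1 → 7 → 22 → … (one orbit).
Cycle type of π: 9×2 + 3×2 + 1×3; total 7 cycles.
n − c = 27 − 7 = 20; sign = (−1)^20 = +1.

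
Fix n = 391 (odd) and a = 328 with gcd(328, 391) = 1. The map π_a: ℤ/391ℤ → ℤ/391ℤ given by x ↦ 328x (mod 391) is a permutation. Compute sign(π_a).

-1

Orbit of 349 under x↦328x: [349, 300, 259, 105, 32, 330, 324]… (length divides ord_391(328)).
The orbit structure of x ↦ 328x mod 391: 6 orbits of sizes [176, 176, 16, 11, 11, 1].
391 − 6 = 385 transpositions; sign(π) = (−1)^385 = -1.
Via Zolotarev, sign(π_{328}) = (328|391) = -1.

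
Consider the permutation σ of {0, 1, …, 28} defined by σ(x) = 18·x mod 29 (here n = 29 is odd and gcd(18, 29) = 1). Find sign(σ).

Trace 11: π^k(11) = [11, 24, 26, 4, 14, 20, 12] for k=0..6.
Decompose π into cycles: lengths [28, 1] (2 cycles, including the fixed point 0).
sign(π) = (−1)^{n − #cycles} = (−1)^{29−2} = (−1)^27 = -1.
(18|29)_J = -1 (Zolotarev's lemma cross-check).

-1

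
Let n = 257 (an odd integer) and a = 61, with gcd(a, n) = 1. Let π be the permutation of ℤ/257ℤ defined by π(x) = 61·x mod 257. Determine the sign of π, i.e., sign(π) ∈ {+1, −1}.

+1

Trace 58: π^k(58) = [58, 197, 195, 73, 84, 241, 52] for k=0..6.
Cycle lengths of π_61 on ℤ/257ℤ: [128, 128, 1]; 3 cycles in total.
With 3 cycles on 257 points, sign = (−1)^{257−3} = +1.
The Jacobi symbol (61|257) = +1 (Zolotarev) agrees.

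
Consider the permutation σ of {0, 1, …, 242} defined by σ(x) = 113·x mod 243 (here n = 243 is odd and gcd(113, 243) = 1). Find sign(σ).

Start at x=74: 74 → 100 → 122 → 178 → 188 → 103 → 218 → … (one orbit).
6 cycles of lengths [162, 54, 18, 6, 2, 1].
sign(π) = (−1)^{n − #cycles} = (−1)^{243−6} = (−1)^237 = -1.
Zolotarev: (113|243) = -1, matching the cycle-count sign.

-1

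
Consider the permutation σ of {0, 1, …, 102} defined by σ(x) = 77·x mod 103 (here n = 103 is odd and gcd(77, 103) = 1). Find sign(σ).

Trace 83: π^k(83) = [83, 5, 76, 84, 82, 31, 18] for k=0..6.
Cycle lengths of π_77 on ℤ/103ℤ: [102, 1]; 2 cycles in total.
sign(π) = (−1)^{n − #cycles} = (−1)^{103−2} = (−1)^101 = -1.
Zolotarev: (77|103) = -1, matching the cycle-count sign.

-1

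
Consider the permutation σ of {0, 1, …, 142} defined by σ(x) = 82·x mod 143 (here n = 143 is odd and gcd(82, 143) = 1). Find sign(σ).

Start at x=9: 9 → 23 → 27 → 69 → 81 → 64 → 100 → … (one orbit).
The orbit structure of x ↦ 82x mod 143: 9 orbits of sizes [30, 30, 30, 30, 6, 6, 5, 5, 1].
9 cycles on 143: each ℓ→(−1)^(ℓ−1), product (−1)^134 = +1.
(82|143)_J = +1 (Zolotarev's lemma cross-check).

+1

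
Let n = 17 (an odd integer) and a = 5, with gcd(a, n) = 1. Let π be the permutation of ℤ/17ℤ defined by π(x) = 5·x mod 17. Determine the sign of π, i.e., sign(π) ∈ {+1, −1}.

-1

Start at x=3: 3 → 15 → 7 → 1 → 5 → 8 → 6 → … (one orbit).
Cycle lengths of π_5 on ℤ/17ℤ: [16, 1]; 2 cycles in total.
2 cycles on 17: each ℓ→(−1)^(ℓ−1), product (−1)^15 = -1.
Check: (5/17) = -1 by Zolotarev.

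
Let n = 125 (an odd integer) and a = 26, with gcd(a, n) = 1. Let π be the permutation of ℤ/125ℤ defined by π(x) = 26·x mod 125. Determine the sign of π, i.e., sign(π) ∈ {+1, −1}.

+1

Trace 1: π^k(1) = [1, 26, 51, 76, 101] for k=0..4.
π_26 has 45 disjoint cycles with lengths [5, 5, 5, 5, 5, 5, 5, 5, 5, 5, 5, 5, 5, 5, 5, 5, 5, 5, 5, 5, 1, 1, 1, 1, 1, 1, 1, 1, 1, 1, 1, 1, 1, 1, 1, 1, 1, 1, 1, 1, 1, 1, 1, 1, 1] on {0,…,124}.
With 45 cycles on 125 points, sign = (−1)^{125−45} = +1.
The Jacobi symbol (26|125) = +1 (Zolotarev) agrees.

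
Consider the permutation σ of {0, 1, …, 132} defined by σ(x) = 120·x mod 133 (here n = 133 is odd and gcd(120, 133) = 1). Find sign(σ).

+1

Start at x=64: 64 → 99 → 43 → 106 → 85 → 92 → 1 → … (one orbit).
Cycle lengths of π_120 on ℤ/133ℤ: [9, 9, 9, 9, 9, 9, 9, 9, 9, 9, 9, 9, 9, 9, 1, 1, 1, 1, 1, 1, 1]; 21 cycles in total.
133 − 21 = 112 transpositions; sign(π) = (−1)^112 = +1.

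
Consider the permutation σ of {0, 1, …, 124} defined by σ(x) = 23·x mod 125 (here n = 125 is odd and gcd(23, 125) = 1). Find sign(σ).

Orbit of 56 under x↦23x: [56, 38, 124, 102, 96, 83, 34]… (length divides ord_125(23)).
Cycle lengths of π_23 on ℤ/125ℤ: [100, 20, 4, 1]; 4 cycles in total.
4 cycles on 125: each ℓ→(−1)^(ℓ−1), product (−1)^121 = -1.

-1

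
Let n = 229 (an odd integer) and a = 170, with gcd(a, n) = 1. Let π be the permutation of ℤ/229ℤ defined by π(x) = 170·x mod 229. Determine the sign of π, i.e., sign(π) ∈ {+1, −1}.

-1

Trace 48: π^k(48) = [48, 145, 147, 29, 121, 189, 70] for k=0..6.
Cycle lengths of π_170 on ℤ/229ℤ: [228, 1]; 2 cycles in total.
sign(π) = (−1)^{n − #cycles} = (−1)^{229−2} = (−1)^227 = -1.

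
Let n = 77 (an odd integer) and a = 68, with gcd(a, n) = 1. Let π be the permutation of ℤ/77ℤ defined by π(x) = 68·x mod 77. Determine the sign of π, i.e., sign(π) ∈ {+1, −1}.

+1

Trace 9: π^k(9) = [9, 73, 36, 61, 67, 13, 37] for k=0..6.
The orbit structure of x ↦ 68x mod 77: 5 orbits of sizes [30, 30, 10, 6, 1].
With 5 cycles on 77 points, sign = (−1)^{77−5} = +1.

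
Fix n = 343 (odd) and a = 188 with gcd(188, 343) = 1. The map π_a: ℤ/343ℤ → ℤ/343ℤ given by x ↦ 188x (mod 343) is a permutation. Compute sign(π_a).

Start at x=146: 146 → 8 → 132 → 120 → 265 → 85 → 202 → … (one orbit).
Decompose π into cycles: lengths [98, 98, 98, 14, 14, 14, 2, 2, 2, 1] (10 cycles, including the fixed point 0).
10 cycles on 343: each ℓ→(−1)^(ℓ−1), product (−1)^333 = -1.
Zolotarev: (188|343) = -1, matching the cycle-count sign.

-1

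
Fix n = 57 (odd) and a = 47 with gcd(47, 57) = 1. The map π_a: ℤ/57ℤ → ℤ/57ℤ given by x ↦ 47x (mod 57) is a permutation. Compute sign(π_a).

-1

Start at x=26: 26 → 25 → 35 → 49 → 23 → 55 → 20 → … (one orbit).
The orbit structure of x ↦ 47x mod 57: 6 orbits of sizes [18, 18, 9, 9, 2, 1].
n − c = 57 − 6 = 51; sign = (−1)^51 = -1.
The Jacobi symbol (47|57) = -1 (Zolotarev) agrees.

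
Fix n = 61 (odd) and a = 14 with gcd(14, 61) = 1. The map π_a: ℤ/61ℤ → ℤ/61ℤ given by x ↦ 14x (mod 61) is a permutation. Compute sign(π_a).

+1

Trace 48: π^k(48) = [48, 1, 14, 13, 60, 47] for k=0..5.
11 cycles of lengths [6, 6, 6, 6, 6, 6, 6, 6, 6, 6, 1].
61 − 11 = 50 transpositions; sign(π) = (−1)^50 = +1.
Via Zolotarev, sign(π_{14}) = (14|61) = +1.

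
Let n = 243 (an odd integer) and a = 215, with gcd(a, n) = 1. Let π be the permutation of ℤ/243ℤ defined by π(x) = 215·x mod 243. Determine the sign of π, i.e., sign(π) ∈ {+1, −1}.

-1

Trace 242: π^k(242) = [242, 28, 188, 82, 134, 136, 80] for k=0..6.
The orbit structure of x ↦ 215x mod 243: 32 orbits of sizes [18, 18, 18, 18, 18, 18, 18, 18, 18, 6, 6, 6, 6, 6, 6, 6, 6, 6, 2, 2, 2, 2, 2, 2, 2, 2, 2, 2, 2, 2, 2, 1].
243 − 32 = 211 transpositions; sign(π) = (−1)^211 = -1.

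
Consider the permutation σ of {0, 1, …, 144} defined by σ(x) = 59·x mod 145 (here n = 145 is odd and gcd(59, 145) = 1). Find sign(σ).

+1

Orbit of 1 under x↦59x: [1, 59]… (length divides ord_145(59)).
The orbit structure of x ↦ 59x mod 145: 87 orbits of sizes [2, 2, 2, 2, 2, 2, 2, 2, 2, 2, 2, 2, 2, 2, 2, 2, 2, 2, 2, 2, 2, 2, 2, 2, 2, 2, 2, 2, 2, 2, 2, 2, 2, 2, 2, 2, 2, 2, 2, 2, 2, 2, 2, 2, 2, 2, 2, 2, 2, 2, 2, 2, 2, 2, 2, 2, 2, 2, 1, 1, 1, 1, 1, 1, 1, 1, 1, 1, 1, 1, 1, 1, 1, 1, 1, 1, 1, 1, 1, 1, 1, 1, 1, 1, 1, 1, 1].
87 cycles on 145: each ℓ→(−1)^(ℓ−1), product (−1)^58 = +1.
(59|145)_J = +1 (Zolotarev's lemma cross-check).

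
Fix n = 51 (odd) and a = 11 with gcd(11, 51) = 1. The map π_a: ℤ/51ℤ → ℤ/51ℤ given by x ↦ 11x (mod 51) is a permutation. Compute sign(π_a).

+1

Orbit of 43 under x↦11x: [43, 14, 1, 11, 19, 5, 4]… (length divides ord_51(11)).
5 cycles of lengths [16, 16, 16, 2, 1].
With 5 cycles on 51 points, sign = (−1)^{51−5} = +1.
The Jacobi symbol (11|51) = +1 (Zolotarev) agrees.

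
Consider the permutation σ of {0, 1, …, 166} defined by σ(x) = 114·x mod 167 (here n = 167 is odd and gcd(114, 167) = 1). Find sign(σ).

+1

Trace 1: π^k(1) = [1, 114, 137, 87, 65, 62, 54] for k=0..6.
Cycle lengths of π_114 on ℤ/167ℤ: [83, 83, 1]; 3 cycles in total.
With 3 cycles on 167 points, sign = (−1)^{167−3} = +1.
(114|167)_J = +1 (Zolotarev's lemma cross-check).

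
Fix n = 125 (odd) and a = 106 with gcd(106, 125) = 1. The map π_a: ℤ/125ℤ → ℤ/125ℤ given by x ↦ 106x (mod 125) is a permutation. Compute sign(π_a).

Start at x=11: 11 → 41 → 96 → 51 → 31 → 36 → 66 → … (one orbit).
Cycle lengths of π_106 on ℤ/125ℤ: [25, 25, 25, 25, 5, 5, 5, 5, 1, 1, 1, 1, 1]; 13 cycles in total.
n − c = 125 − 13 = 112; sign = (−1)^112 = +1.

+1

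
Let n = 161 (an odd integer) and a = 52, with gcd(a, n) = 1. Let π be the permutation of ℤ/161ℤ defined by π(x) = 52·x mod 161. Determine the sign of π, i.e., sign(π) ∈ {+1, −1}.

-1

Start at x=104: 104 → 95 → 110 → 85 → 73 → 93 → 6 → … (one orbit).
π_52 has 6 disjoint cycles with lengths [66, 66, 11, 11, 6, 1] on {0,…,160}.
sign(π) = (−1)^{n − #cycles} = (−1)^{161−6} = (−1)^155 = -1.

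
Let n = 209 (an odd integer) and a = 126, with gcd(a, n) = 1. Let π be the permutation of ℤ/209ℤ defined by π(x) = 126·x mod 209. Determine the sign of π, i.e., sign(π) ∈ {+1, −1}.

Trace 179: π^k(179) = [179, 191, 31, 144, 170, 102, 103] for k=0..6.
The orbit structure of x ↦ 126x mod 209: 12 orbits of sizes [30, 30, 30, 30, 30, 30, 6, 6, 6, 5, 5, 1].
12 cycles on 209: each ℓ→(−1)^(ℓ−1), product (−1)^197 = -1.

-1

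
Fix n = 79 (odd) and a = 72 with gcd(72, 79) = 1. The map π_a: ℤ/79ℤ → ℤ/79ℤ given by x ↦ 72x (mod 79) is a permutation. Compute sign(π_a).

+1

Trace 2: π^k(2) = [2, 65, 19, 25, 62, 40, 36] for k=0..6.
3 cycles of lengths [39, 39, 1].
3 cycles on 79: each ℓ→(−1)^(ℓ−1), product (−1)^76 = +1.
Via Zolotarev, sign(π_{72}) = (72|79) = +1.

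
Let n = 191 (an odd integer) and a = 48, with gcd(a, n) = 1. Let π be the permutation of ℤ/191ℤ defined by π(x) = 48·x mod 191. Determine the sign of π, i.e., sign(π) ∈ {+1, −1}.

Trace 120: π^k(120) = [120, 30, 103, 169, 90, 118, 125] for k=0..6.
Cycle type of π: 95×2 + 1; total 3 cycles.
3 cycles on 191: each ℓ→(−1)^(ℓ−1), product (−1)^188 = +1.

+1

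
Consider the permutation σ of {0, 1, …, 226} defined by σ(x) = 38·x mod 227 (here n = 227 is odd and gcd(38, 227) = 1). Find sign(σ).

-1

Orbit of 11 under x↦38x: [11, 191, 221, 226, 189, 145, 62]… (length divides ord_227(38)).
Cycle lengths of π_38 on ℤ/227ℤ: [226, 1]; 2 cycles in total.
sign(π) = (−1)^{n − #cycles} = (−1)^{227−2} = (−1)^225 = -1.
Via Zolotarev, sign(π_{38}) = (38|227) = -1.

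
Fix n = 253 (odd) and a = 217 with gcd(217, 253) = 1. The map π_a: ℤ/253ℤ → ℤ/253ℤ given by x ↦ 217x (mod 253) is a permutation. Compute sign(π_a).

Trace 16: π^k(16) = [16, 183, 243, 107, 196, 28, 4] for k=0..6.
Decompose π into cycles: lengths [110, 110, 22, 10, 1] (5 cycles, including the fixed point 0).
Σ(ℓ_i−1) = 253−5 = 248; sign = (−1)^248 = +1.

+1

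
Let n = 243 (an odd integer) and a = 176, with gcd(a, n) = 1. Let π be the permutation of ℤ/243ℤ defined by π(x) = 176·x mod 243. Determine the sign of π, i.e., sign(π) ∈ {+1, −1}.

-1

Start at x=205: 205 → 116 → 4 → 218 → 217 → 41 → 169 → … (one orbit).
Cycle lengths of π_176 on ℤ/243ℤ: [162, 54, 18, 6, 2, 1]; 6 cycles in total.
6 cycles on 243: each ℓ→(−1)^(ℓ−1), product (−1)^237 = -1.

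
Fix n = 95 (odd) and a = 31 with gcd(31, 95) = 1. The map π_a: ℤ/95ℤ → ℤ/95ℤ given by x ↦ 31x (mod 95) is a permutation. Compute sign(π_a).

Trace 11: π^k(11) = [11, 56, 26, 46, 1, 31] for k=0..5.
20 cycles of lengths [6, 6, 6, 6, 6, 6, 6, 6, 6, 6, 6, 6, 6, 6, 6, 1, 1, 1, 1, 1].
20 cycles on 95: each ℓ→(−1)^(ℓ−1), product (−1)^75 = -1.
The Jacobi symbol (31|95) = -1 (Zolotarev) agrees.

-1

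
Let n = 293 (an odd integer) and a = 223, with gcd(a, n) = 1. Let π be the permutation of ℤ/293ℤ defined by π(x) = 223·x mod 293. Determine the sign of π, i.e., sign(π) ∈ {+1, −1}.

-1

Trace 1: π^k(1) = [1, 223, 212, 103, 115, 154, 61] for k=0..6.
The orbit structure of x ↦ 223x mod 293: 2 orbits of sizes [292, 1].
Σ(ℓ_i−1) = 293−2 = 291; sign = (−1)^291 = -1.
The Jacobi symbol (223|293) = -1 (Zolotarev) agrees.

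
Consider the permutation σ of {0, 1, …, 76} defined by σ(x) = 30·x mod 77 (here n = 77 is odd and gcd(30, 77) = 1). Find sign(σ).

Orbit of 58 under x↦30x: [58, 46, 71, 51, 67, 8, 9]… (length divides ord_77(30)).
π_30 has 6 disjoint cycles with lengths [30, 30, 10, 3, 3, 1] on {0,…,76}.
77 − 6 = 71 transpositions; sign(π) = (−1)^71 = -1.

-1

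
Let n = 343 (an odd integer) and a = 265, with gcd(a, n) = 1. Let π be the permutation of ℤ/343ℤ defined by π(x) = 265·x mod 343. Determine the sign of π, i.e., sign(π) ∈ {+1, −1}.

-1

Orbit of 244 under x↦265x: [244, 176, 335, 281, 34, 92, 27]… (length divides ord_343(265)).
10 cycles of lengths [98, 98, 98, 14, 14, 14, 2, 2, 2, 1].
10 cycles on 343: each ℓ→(−1)^(ℓ−1), product (−1)^333 = -1.
Via Zolotarev, sign(π_{265}) = (265|343) = -1.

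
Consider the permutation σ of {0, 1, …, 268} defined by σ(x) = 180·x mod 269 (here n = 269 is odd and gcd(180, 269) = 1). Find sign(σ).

Start at x=258: 258 → 172 → 25 → 196 → 41 → 117 → 78 → … (one orbit).
Cycle type of π: 67×4 + 1; total 5 cycles.
sign(π) = (−1)^{n − #cycles} = (−1)^{269−5} = (−1)^264 = +1.

+1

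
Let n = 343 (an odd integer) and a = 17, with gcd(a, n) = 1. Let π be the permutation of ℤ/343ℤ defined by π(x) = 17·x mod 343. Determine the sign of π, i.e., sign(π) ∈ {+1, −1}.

Trace 187: π^k(187) = [187, 92, 192, 177, 265, 46, 96] for k=0..6.
Cycle type of π: 294 + 42 + 6 + 1; total 4 cycles.
4 cycles on 343: each ℓ→(−1)^(ℓ−1), product (−1)^339 = -1.
Zolotarev: (17|343) = -1, matching the cycle-count sign.

-1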